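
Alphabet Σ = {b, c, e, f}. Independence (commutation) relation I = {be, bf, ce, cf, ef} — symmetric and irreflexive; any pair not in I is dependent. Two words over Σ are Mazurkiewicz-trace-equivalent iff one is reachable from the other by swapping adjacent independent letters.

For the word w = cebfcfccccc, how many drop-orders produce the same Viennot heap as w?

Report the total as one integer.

drop 0:c onto floor
drop 1:e onto floor
drop 2:b onto {0:c}
drop 3:f onto floor
drop 4:c onto {2:b}
drop 5:f onto {3:f}
drop 6:c onto {4:c}
drop 7:c onto {6:c}
drop 8:c onto {7:c}
drop 9:c onto {8:c}
drop 10:c onto {9:c}
ground layer = {0:c, 1:e, 3:f}
drop-orders for the pieces not yet dropped (sum over which currently-grounded one goes next):
  1 to go: {1} 1  {5} 1  {10} 1
  2 to go: {1,5} 2  {1,10} 2  {3,5} 1  {5,10} 2  {9,10} 1
  3 to go: {1,3,5} 3  {1,5,10} 6  {1,9,10} 3  {3,5,10} 3  {5,9,10} 3  {8,9,10} 1
  4 to go: {1,3,5,10} 12  {1,5,9,10} 12  {1,8,9,10} 4  {3,5,9,10} 6  {5,8,9,10} 4  {7,8,9,10} 1
  5 to go: {1,3,5,9,10} 30  {1,5,8,9,10} 20  {1,7,8,9,10} 5  {3,5,8,9,10} 10  {5,7,8,9,10} 5  {6,7,8,9,10} 1
  6 to go: {1,3,5,8,9,10} 60  {1,5,7,8,9,10} 30  {1,6,7,8,9,10} 6  {3,5,7,8,9,10} 15  {4,6,7,8,9,10} 1  {5,6,7,8,9,10} 6
  7 to go: {1,3,5,7,8,9,10} 105  {1,4,6,7,8,9,10} 7  {1,5,6,7,8,9,10} 42  {2,4,6,7,8,9,10} 1  {3,5,6,7,8,9,10} 21  {4,5,6,7,8,9,10} 7
  8 to go: {0,2,4,6,7,8,9,10} 1  {1,2,4,6,7,8,9,10} 8  {1,3,5,6,7,8,9,10} 168  {1,4,5,6,7,8,9,10} 56  {2,4,5,6,7,8,9,10} 8  {3,4,5,6,7,8,9,10} 28
  9 to go: {0,1,2,4,6,7,8,9,10} 9  {0,2,4,5,6,7,8,9,10} 9  {1,2,4,5,6,7,8,9,10} 72  {1,3,4,5,6,7,8,9,10} 252  {2,3,4,5,6,7,8,9,10} 36
  if 0:c drops first: 360 orders
  if 1:e drops first: 45 orders
  if 3:f drops first: 90 orders
heap linearizations: 495

495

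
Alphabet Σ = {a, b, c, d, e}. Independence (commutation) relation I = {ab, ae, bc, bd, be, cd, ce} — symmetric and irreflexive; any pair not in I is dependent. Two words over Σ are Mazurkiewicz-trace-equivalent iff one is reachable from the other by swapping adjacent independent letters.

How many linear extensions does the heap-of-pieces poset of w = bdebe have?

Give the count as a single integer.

drop 0:b onto floor
drop 1:d onto floor
drop 2:e onto {1:d}
drop 3:b onto {0:b}
drop 4:e onto {2:e}
ground layer = {0:b, 1:d}
drop-orders for the pieces not yet dropped (sum over which currently-grounded one goes next):
  1 to go: {3} 1  {4} 1
  2 to go: {0,3} 1  {2,4} 1  {3,4} 2
  3 to go: {0,3,4} 3  {1,2,4} 1  {2,3,4} 3
  if 0:b drops first: 4 orders
  if 1:d drops first: 6 orders
heap linearizations: 10

10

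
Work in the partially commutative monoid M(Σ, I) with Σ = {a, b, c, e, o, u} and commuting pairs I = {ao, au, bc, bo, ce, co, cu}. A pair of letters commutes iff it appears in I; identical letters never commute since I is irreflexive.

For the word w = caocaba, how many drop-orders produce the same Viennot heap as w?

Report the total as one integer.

7

0(c) covers ∅
1(a) covers 0:c
2(o) covers ∅
3(c) covers 1:a
4(a) covers 3:c
5(b) covers 4:a
6(a) covers 5:b
floor of heap: 0:c, 2:o
completions by unplaced set U, small U first (add the entries for U minus each lowest piece of U):
  |U|=1: {2}:1  {6}:1
  |U|=2: {2,6}:2  {5,6}:1
  |U|=3: {2,5,6}:3  {4,5,6}:1
  |U|=4: {2,4,5,6}:4  {3,4,5,6}:1
  |U|=5: {1,3,4,5,6}:1  {2,3,4,5,6}:5
  start at 0(c): 6
  start at 2(o): 1
sum over floor = 7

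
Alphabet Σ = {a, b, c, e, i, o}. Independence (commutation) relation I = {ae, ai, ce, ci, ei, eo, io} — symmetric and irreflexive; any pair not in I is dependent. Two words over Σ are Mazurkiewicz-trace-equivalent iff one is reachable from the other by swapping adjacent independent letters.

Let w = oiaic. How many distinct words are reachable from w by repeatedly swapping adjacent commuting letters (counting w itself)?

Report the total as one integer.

10

0(o) covers ∅
1(i) covers ∅
2(a) covers 0:o
3(i) covers 1:i
4(c) covers 2:a
floor of heap: 0:o, 1:i
completions by unplaced set U, small U first (add the entries for U minus each lowest piece of U):
  |U|=1: {3}:1  {4}:1
  |U|=2: {1,3}:1  {2,4}:1  {3,4}:2
  |U|=3: {0,2,4}:1  {1,3,4}:3  {2,3,4}:3
  start at 0(o): 6
  start at 1(i): 4
sum over floor = 10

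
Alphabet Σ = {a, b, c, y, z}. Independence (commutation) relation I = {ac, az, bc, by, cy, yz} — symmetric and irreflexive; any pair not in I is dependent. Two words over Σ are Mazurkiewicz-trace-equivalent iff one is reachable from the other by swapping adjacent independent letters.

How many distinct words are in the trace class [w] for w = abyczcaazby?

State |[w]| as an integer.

#0=a has no predecessor
#1=b depends on [0:a]
#2=y depends on [0:a]
#3=c has no predecessor
#4=z depends on [1:b, 3:c]
#5=c depends on [4:z]
#6=a depends on [1:b, 2:y]
#7=a depends on [6:a]
#8=z depends on [5:c]
#9=b depends on [7:a, 8:z]
#10=y depends on [7:a]
sources: [0:a, 3:c]
N(rest) = Σ N(rest − s) over sources s of rest; N(one piece) = 1:
  size 1 → [9]=1  [10]=1
  size 2 → [8,9]=1  [9,10]=2
  size 3 → [5,8,9]=1  [7,9,10]=2  [8,9,10]=3
  size 4 → [4,5,8,9]=1  [5,8,9,10]=4  [6,7,9,10]=2  [7,8,9,10]=5
  size 5 → [2,6,7,9,10]=2  [3,4,5,8,9]=1  [4,5,8,9,10]=5  [5,7,8,9,10]=9  [6,7,8,9,10]=7
  size 6 → [2,6,7,8,9,10]=9  [3,4,5,8,9,10]=6  [4,5,7,8,9,10]=14  [5,6,7,8,9,10]=16
  size 7 → [2,5,6,7,8,9,10]=25  [3,4,5,7,8,9,10]=20  [4,5,6,7,8,9,10]=30
  size 8 → [1,4,5,6,7,8,9,10]=30  [2,4,5,6,7,8,9,10]=55  [3,4,5,6,7,8,9,10]=50
  size 9 → [1,2,4,5,6,7,8,9,10]=85  [1,3,4,5,6,7,8,9,10]=80  [2,3,4,5,6,7,8,9,10]=105
  first=0(a) contributes 270
  first=3(c) contributes 85
|[w]| = 355

355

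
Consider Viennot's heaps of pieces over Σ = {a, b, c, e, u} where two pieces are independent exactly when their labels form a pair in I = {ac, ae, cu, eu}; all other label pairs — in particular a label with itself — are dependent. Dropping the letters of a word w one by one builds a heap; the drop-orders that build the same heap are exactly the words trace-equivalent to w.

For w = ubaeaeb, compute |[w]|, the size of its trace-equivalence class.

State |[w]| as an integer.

#0=u has no predecessor
#1=b depends on [0:u]
#2=a depends on [1:b]
#3=e depends on [1:b]
#4=a depends on [2:a]
#5=e depends on [3:e]
#6=b depends on [4:a, 5:e]
sources: [0:u]
N(rest) = Σ N(rest − s) over sources s of rest; N(one piece) = 1:
  size 1 → [6]=1
  size 2 → [4,6]=1  [5,6]=1
  size 3 → [2,4,6]=1  [3,5,6]=1  [4,5,6]=2
  size 4 → [2,4,5,6]=3  [3,4,5,6]=3
  size 5 → [2,3,4,5,6]=6
  first=0(u) contributes 6

6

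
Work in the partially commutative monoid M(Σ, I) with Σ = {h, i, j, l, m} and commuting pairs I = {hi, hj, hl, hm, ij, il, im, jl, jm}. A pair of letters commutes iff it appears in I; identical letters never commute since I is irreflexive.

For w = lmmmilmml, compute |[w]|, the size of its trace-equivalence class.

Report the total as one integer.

9

drop 0:l onto floor
drop 1:m onto {0:l}
drop 2:m onto {1:m}
drop 3:m onto {2:m}
drop 4:i onto floor
drop 5:l onto {3:m}
drop 6:m onto {5:l}
drop 7:m onto {6:m}
drop 8:l onto {7:m}
ground layer = {0:l, 4:i}
drop-orders for the pieces not yet dropped (sum over which currently-grounded one goes next):
  1 to go: {4} 1  {8} 1
  2 to go: {4,8} 2  {7,8} 1
  3 to go: {4,7,8} 3  {6,7,8} 1
  4 to go: {4,6,7,8} 4  {5,6,7,8} 1
  5 to go: {3,5,6,7,8} 1  {4,5,6,7,8} 5
  6 to go: {2,3,5,6,7,8} 1  {3,4,5,6,7,8} 6
  7 to go: {1,2,3,5,6,7,8} 1  {2,3,4,5,6,7,8} 7
  if 0:l drops first: 8 orders
  if 4:i drops first: 1 orders
heap linearizations: 9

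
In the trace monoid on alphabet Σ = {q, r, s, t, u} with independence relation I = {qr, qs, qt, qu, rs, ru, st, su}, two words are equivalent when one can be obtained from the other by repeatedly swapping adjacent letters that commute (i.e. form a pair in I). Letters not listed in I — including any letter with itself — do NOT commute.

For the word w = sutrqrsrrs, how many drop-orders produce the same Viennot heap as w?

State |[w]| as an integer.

840

piece 0:s — minimal
piece 1:u — minimal
piece 2:t rests on {1:u}
piece 3:r rests on {2:t}
piece 4:q — minimal
piece 5:r rests on {3:r}
piece 6:s rests on {0:s}
piece 7:r rests on {5:r}
piece 8:r rests on {7:r}
piece 9:s rests on {6:s}
minimal pieces: {0:s, 1:u, 4:q}
ways to finish when only these pieces remain (= sum over removing one remaining piece with nothing left below it):
  1 left: {4}→1  {8}→1  {9}→1
  2 left: {4,8}→2  {4,9}→2  {6,9}→1  {7,8}→1  {8,9}→2
  3 left: {0,6,9}→1  {4,6,9}→3  {4,7,8}→3  {4,8,9}→6  {5,7,8}→1  {6,8,9}→3  {7,8,9}→3
  4 left: {0,4,6,9}→4  {0,6,8,9}→4  {3,5,7,8}→1  {4,5,7,8}→4  {4,6,8,9}→12  {4,7,8,9}→12  {5,7,8,9}→4  {6,7,8,9}→6
  5 left: {0,4,6,8,9}→20  {0,6,7,8,9}→10  {2,3,5,7,8}→1  {3,4,5,7,8}→5  {3,5,7,8,9}→5  {4,5,7,8,9}→20  {4,6,7,8,9}→30  {5,6,7,8,9}→10
  6 left: {0,4,6,7,8,9}→60  {0,5,6,7,8,9}→20  {1,2,3,5,7,8}→1  {2,3,4,5,7,8}→6  {2,3,5,7,8,9}→6  {3,4,5,7,8,9}→30  {3,5,6,7,8,9}→15  {4,5,6,7,8,9}→60
  7 left: {0,3,5,6,7,8,9}→35  {0,4,5,6,7,8,9}→140  {1,2,3,4,5,7,8}→7  {1,2,3,5,7,8,9}→7  {2,3,4,5,7,8,9}→42  {2,3,5,6,7,8,9}→21  {3,4,5,6,7,8,9}→105
  8 left: {0,2,3,5,6,7,8,9}→56  {0,3,4,5,6,7,8,9}→280  {1,2,3,4,5,7,8,9}→56  {1,2,3,5,6,7,8,9}→28  {2,3,4,5,6,7,8,9}→168
  placing 0:s first → 252 extensions
  placing 1:u first → 504 extensions
  placing 4:q first → 84 extensions
total linear extensions = 840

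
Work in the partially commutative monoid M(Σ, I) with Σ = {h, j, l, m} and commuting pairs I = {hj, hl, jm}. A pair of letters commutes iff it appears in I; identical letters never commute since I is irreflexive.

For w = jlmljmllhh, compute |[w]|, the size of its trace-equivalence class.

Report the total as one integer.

16

piece 0:j — minimal
piece 1:l rests on {0:j}
piece 2:m rests on {1:l}
piece 3:l rests on {2:m}
piece 4:j rests on {3:l}
piece 5:m rests on {3:l}
piece 6:l rests on {4:j, 5:m}
piece 7:l rests on {6:l}
piece 8:h rests on {5:m}
piece 9:h rests on {8:h}
minimal pieces: {0:j}
ways to finish when only these pieces remain (= sum over removing one remaining piece with nothing left below it):
  1 left: {7}→1  {9}→1
  2 left: {6,7}→1  {7,9}→2  {8,9}→1
  3 left: {4,6,7}→1  {6,7,9}→3  {7,8,9}→3
  4 left: {4,6,7,9}→4  {6,7,8,9}→6
  5 left: {4,6,7,8,9}→10  {5,6,7,8,9}→6
  6 left: {4,5,6,7,8,9}→16
  7 left: {3,4,5,6,7,8,9}→16
  8 left: {2,3,4,5,6,7,8,9}→16
  placing 0:j first → 16 extensions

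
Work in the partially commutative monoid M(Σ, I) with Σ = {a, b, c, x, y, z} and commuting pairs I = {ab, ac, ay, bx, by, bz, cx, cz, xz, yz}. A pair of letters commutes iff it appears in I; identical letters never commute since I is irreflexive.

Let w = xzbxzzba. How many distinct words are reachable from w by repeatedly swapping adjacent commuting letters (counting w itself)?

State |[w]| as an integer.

#0=x has no predecessor
#1=z has no predecessor
#2=b has no predecessor
#3=x depends on [0:x]
#4=z depends on [1:z]
#5=z depends on [4:z]
#6=b depends on [2:b]
#7=a depends on [3:x, 5:z]
sources: [0:x, 1:z, 2:b]
N(rest) = Σ N(rest − s) over sources s of rest; N(one piece) = 1:
  size 1 → [6]=1  [7]=1
  size 2 → [2,6]=1  [3,7]=1  [5,7]=1  [6,7]=2
  size 3 → [0,3,7]=1  [2,6,7]=3  [3,5,7]=2  [3,6,7]=3  [4,5,7]=1  [5,6,7]=3
  size 4 → [0,3,5,7]=3  [0,3,6,7]=4  [1,4,5,7]=1  [2,3,6,7]=6  [2,5,6,7]=6  [3,4,5,7]=3  [3,5,6,7]=8  [4,5,6,7]=4
  size 5 → [0,2,3,6,7]=10  [0,3,4,5,7]=6  [0,3,5,6,7]=15  [1,3,4,5,7]=4  [1,4,5,6,7]=5  [2,3,5,6,7]=20  [2,4,5,6,7]=10  [3,4,5,6,7]=15
  size 6 → [0,1,3,4,5,7]=10  [0,2,3,5,6,7]=45  [0,3,4,5,6,7]=36  [1,2,4,5,6,7]=15  [1,3,4,5,6,7]=24  [2,3,4,5,6,7]=45
  first=0(x) contributes 84
  first=1(z) contributes 126
  first=2(b) contributes 70
|[w]| = 280

280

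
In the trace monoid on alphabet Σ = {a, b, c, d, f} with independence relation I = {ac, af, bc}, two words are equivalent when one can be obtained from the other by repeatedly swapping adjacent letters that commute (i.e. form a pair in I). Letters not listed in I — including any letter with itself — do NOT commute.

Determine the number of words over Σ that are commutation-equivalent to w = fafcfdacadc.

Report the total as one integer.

15

#0=f has no predecessor
#1=a has no predecessor
#2=f depends on [0:f]
#3=c depends on [2:f]
#4=f depends on [3:c]
#5=d depends on [1:a, 4:f]
#6=a depends on [5:d]
#7=c depends on [5:d]
#8=a depends on [6:a]
#9=d depends on [7:c, 8:a]
#10=c depends on [9:d]
sources: [0:f, 1:a]
N(rest) = Σ N(rest − s) over sources s of rest; N(one piece) = 1:
  size 1 → [10]=1
  size 2 → [9,10]=1
  size 3 → [7,9,10]=1  [8,9,10]=1
  size 4 → [6,8,9,10]=1  [7,8,9,10]=2
  size 5 → [6,7,8,9,10]=3
  size 6 → [5,6,7,8,9,10]=3
  size 7 → [1,5,6,7,8,9,10]=3  [4,5,6,7,8,9,10]=3
  size 8 → [1,4,5,6,7,8,9,10]=6  [3,4,5,6,7,8,9,10]=3
  size 9 → [1,3,4,5,6,7,8,9,10]=9  [2,3,4,5,6,7,8,9,10]=3
  first=0(f) contributes 12
  first=1(a) contributes 3
|[w]| = 15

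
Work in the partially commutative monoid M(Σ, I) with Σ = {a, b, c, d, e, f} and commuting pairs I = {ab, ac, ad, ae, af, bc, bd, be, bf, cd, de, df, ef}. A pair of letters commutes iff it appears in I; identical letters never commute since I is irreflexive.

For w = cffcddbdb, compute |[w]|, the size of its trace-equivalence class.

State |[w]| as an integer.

0(c) covers ∅
1(f) covers 0:c
2(f) covers 1:f
3(c) covers 2:f
4(d) covers ∅
5(d) covers 4:d
6(b) covers ∅
7(d) covers 5:d
8(b) covers 6:b
floor of heap: 0:c, 4:d, 6:b
completions by unplaced set U, small U first (add the entries for U minus each lowest piece of U):
  |U|=1: {3}:1  {7}:1  {8}:1
  |U|=2: {2,3}:1  {3,7}:2  {3,8}:2  {5,7}:1  {6,8}:1  {7,8}:2
  |U|=3: {1,2,3}:1  {2,3,7}:3  {2,3,8}:3  {3,5,7}:3  {3,6,8}:3  {3,7,8}:6  {4,5,7}:1  {5,7,8}:3  {6,7,8}:3
  |U|=4: {0,1,2,3}:1  {1,2,3,7}:4  {1,2,3,8}:4  {2,3,5,7}:6  {2,3,6,8}:6  {2,3,7,8}:12  {3,4,5,7}:4  {3,5,7,8}:12  {3,6,7,8}:12  {4,5,7,8}:4  {5,6,7,8}:6
  |U|=5: {0,1,2,3,7}:5  {0,1,2,3,8}:5  {1,2,3,5,7}:10  {1,2,3,6,8}:10  {1,2,3,7,8}:20  {2,3,4,5,7}:10  {2,3,5,7,8}:30  {2,3,6,7,8}:30  {3,4,5,7,8}:20  {3,5,6,7,8}:30  {4,5,6,7,8}:10
  |U|=6: {0,1,2,3,5,7}:15  {0,1,2,3,6,8}:15  {0,1,2,3,7,8}:30  {1,2,3,4,5,7}:20  {1,2,3,5,7,8}:60  {1,2,3,6,7,8}:60  {2,3,4,5,7,8}:60  {2,3,5,6,7,8}:90  {3,4,5,6,7,8}:60
  |U|=7: {0,1,2,3,4,5,7}:35  {0,1,2,3,5,7,8}:105  {0,1,2,3,6,7,8}:105  {1,2,3,4,5,7,8}:140  {1,2,3,5,6,7,8}:210  {2,3,4,5,6,7,8}:210
  start at 0(c): 560
  start at 4(d): 420
  start at 6(b): 280
sum over floor = 1260

1260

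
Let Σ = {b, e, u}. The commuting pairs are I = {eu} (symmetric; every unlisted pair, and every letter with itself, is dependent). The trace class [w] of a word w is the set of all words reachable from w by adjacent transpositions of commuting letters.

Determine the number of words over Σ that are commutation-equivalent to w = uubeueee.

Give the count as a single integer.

5

0(u) covers ∅
1(u) covers 0:u
2(b) covers 1:u
3(e) covers 2:b
4(u) covers 2:b
5(e) covers 3:e
6(e) covers 5:e
7(e) covers 6:e
floor of heap: 0:u
completions by unplaced set U, small U first (add the entries for U minus each lowest piece of U):
  |U|=1: {4}:1  {7}:1
  |U|=2: {4,7}:2  {6,7}:1
  |U|=3: {4,6,7}:3  {5,6,7}:1
  |U|=4: {3,5,6,7}:1  {4,5,6,7}:4
  |U|=5: {3,4,5,6,7}:5
  |U|=6: {2,3,4,5,6,7}:5
  start at 0(u): 5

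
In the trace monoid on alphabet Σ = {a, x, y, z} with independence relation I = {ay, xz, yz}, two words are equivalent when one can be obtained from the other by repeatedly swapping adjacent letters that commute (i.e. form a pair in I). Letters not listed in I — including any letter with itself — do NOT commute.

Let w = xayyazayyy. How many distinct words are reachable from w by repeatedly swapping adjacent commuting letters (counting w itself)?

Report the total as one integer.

#0=x has no predecessor
#1=a depends on [0:x]
#2=y depends on [0:x]
#3=y depends on [2:y]
#4=a depends on [1:a]
#5=z depends on [4:a]
#6=a depends on [5:z]
#7=y depends on [3:y]
#8=y depends on [7:y]
#9=y depends on [8:y]
sources: [0:x]
N(rest) = Σ N(rest − s) over sources s of rest; N(one piece) = 1:
  size 1 → [6]=1  [9]=1
  size 2 → [5,6]=1  [6,9]=2  [8,9]=1
  size 3 → [4,5,6]=1  [5,6,9]=3  [6,8,9]=3  [7,8,9]=1
  size 4 → [1,4,5,6]=1  [3,7,8,9]=1  [4,5,6,9]=4  [5,6,8,9]=6  [6,7,8,9]=4
  size 5 → [1,4,5,6,9]=5  [2,3,7,8,9]=1  [3,6,7,8,9]=5  [4,5,6,8,9]=10  [5,6,7,8,9]=10
  size 6 → [1,4,5,6,8,9]=15  [2,3,6,7,8,9]=6  [3,5,6,7,8,9]=15  [4,5,6,7,8,9]=20
  size 7 → [1,4,5,6,7,8,9]=35  [2,3,5,6,7,8,9]=21  [3,4,5,6,7,8,9]=35
  size 8 → [1,3,4,5,6,7,8,9]=70  [2,3,4,5,6,7,8,9]=56
  first=0(x) contributes 126

126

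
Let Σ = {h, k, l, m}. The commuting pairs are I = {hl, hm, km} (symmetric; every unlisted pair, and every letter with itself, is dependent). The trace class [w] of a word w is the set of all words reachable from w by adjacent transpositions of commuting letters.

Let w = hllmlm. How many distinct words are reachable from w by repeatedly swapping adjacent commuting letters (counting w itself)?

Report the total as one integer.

piece 0:h — minimal
piece 1:l — minimal
piece 2:l rests on {1:l}
piece 3:m rests on {2:l}
piece 4:l rests on {3:m}
piece 5:m rests on {4:l}
minimal pieces: {0:h, 1:l}
ways to finish when only these pieces remain (= sum over removing one remaining piece with nothing left below it):
  1 left: {0}→1  {5}→1
  2 left: {0,5}→2  {4,5}→1
  3 left: {0,4,5}→3  {3,4,5}→1
  4 left: {0,3,4,5}→4  {2,3,4,5}→1
  placing 0:h first → 1 extensions
  placing 1:l first → 5 extensions
total linear extensions = 6

6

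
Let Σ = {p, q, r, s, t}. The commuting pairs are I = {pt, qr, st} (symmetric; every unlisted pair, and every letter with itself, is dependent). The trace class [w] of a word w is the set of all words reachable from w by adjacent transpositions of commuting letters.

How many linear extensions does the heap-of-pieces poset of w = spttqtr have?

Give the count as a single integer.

6

piece 0:s — minimal
piece 1:p rests on {0:s}
piece 2:t — minimal
piece 3:t rests on {2:t}
piece 4:q rests on {1:p, 3:t}
piece 5:t rests on {4:q}
piece 6:r rests on {5:t}
minimal pieces: {0:s, 2:t}
ways to finish when only these pieces remain (= sum over removing one remaining piece with nothing left below it):
  1 left: {6}→1
  2 left: {5,6}→1
  3 left: {4,5,6}→1
  4 left: {1,4,5,6}→1  {3,4,5,6}→1
  5 left: {0,1,4,5,6}→1  {1,3,4,5,6}→2  {2,3,4,5,6}→1
  placing 0:s first → 3 extensions
  placing 2:t first → 3 extensions
total linear extensions = 6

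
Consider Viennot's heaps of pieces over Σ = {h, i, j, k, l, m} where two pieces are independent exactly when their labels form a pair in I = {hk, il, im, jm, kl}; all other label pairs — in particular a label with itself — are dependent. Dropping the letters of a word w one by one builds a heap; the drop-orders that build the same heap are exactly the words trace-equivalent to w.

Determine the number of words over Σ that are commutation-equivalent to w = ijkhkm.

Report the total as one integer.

3

piece 0:i — minimal
piece 1:j rests on {0:i}
piece 2:k rests on {1:j}
piece 3:h rests on {1:j}
piece 4:k rests on {2:k}
piece 5:m rests on {3:h, 4:k}
minimal pieces: {0:i}
ways to finish when only these pieces remain (= sum over removing one remaining piece with nothing left below it):
  1 left: {5}→1
  2 left: {3,5}→1  {4,5}→1
  3 left: {2,4,5}→1  {3,4,5}→2
  4 left: {2,3,4,5}→3
  placing 0:i first → 3 extensions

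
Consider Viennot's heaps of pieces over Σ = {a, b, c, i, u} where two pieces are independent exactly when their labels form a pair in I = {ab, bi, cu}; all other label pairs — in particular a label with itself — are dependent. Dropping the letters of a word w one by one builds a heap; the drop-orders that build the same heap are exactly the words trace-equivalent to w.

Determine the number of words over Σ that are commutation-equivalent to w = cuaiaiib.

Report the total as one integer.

0(c) covers ∅
1(u) covers ∅
2(a) covers 0:c, 1:u
3(i) covers 2:a
4(a) covers 3:i
5(i) covers 4:a
6(i) covers 5:i
7(b) covers 0:c, 1:u
floor of heap: 0:c, 1:u
completions by unplaced set U, small U first (add the entries for U minus each lowest piece of U):
  |U|=1: {6}:1  {7}:1
  |U|=2: {5,6}:1  {6,7}:2
  |U|=3: {4,5,6}:1  {5,6,7}:3
  |U|=4: {3,4,5,6}:1  {4,5,6,7}:4
  |U|=5: {2,3,4,5,6}:1  {3,4,5,6,7}:5
  |U|=6: {2,3,4,5,6,7}:6
  start at 0(c): 6
  start at 1(u): 6
sum over floor = 12

12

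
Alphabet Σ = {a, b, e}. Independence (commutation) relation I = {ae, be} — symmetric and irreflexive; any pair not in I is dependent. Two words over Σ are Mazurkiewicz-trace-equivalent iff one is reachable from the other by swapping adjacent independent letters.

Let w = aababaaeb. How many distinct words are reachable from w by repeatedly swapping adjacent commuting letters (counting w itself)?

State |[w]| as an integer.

0(a) covers ∅
1(a) covers 0:a
2(b) covers 1:a
3(a) covers 2:b
4(b) covers 3:a
5(a) covers 4:b
6(a) covers 5:a
7(e) covers ∅
8(b) covers 6:a
floor of heap: 0:a, 7:e
completions by unplaced set U, small U first (add the entries for U minus each lowest piece of U):
  |U|=1: {7}:1  {8}:1
  |U|=2: {6,8}:1  {7,8}:2
  |U|=3: {5,6,8}:1  {6,7,8}:3
  |U|=4: {4,5,6,8}:1  {5,6,7,8}:4
  |U|=5: {3,4,5,6,8}:1  {4,5,6,7,8}:5
  |U|=6: {2,3,4,5,6,8}:1  {3,4,5,6,7,8}:6
  |U|=7: {1,2,3,4,5,6,8}:1  {2,3,4,5,6,7,8}:7
  start at 0(a): 8
  start at 7(e): 1
sum over floor = 9

9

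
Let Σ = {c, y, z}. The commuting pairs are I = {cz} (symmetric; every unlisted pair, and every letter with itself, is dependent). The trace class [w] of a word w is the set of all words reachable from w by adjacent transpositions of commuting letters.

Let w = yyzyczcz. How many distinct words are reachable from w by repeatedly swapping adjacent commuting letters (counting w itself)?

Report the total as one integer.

piece 0:y — minimal
piece 1:y rests on {0:y}
piece 2:z rests on {1:y}
piece 3:y rests on {2:z}
piece 4:c rests on {3:y}
piece 5:z rests on {3:y}
piece 6:c rests on {4:c}
piece 7:z rests on {5:z}
minimal pieces: {0:y}
ways to finish when only these pieces remain (= sum over removing one remaining piece with nothing left below it):
  1 left: {6}→1  {7}→1
  2 left: {4,6}→1  {5,7}→1  {6,7}→2
  3 left: {4,6,7}→3  {5,6,7}→3
  4 left: {4,5,6,7}→6
  5 left: {3,4,5,6,7}→6
  6 left: {2,3,4,5,6,7}→6
  placing 0:y first → 6 extensions

6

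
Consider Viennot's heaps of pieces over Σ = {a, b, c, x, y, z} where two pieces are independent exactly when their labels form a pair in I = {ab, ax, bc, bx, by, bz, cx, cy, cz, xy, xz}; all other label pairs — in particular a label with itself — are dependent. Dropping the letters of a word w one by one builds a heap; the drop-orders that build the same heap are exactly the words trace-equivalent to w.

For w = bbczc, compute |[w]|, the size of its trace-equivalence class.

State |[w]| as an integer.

30

#0=b has no predecessor
#1=b depends on [0:b]
#2=c has no predecessor
#3=z has no predecessor
#4=c depends on [2:c]
sources: [0:b, 2:c, 3:z]
N(rest) = Σ N(rest − s) over sources s of rest; N(one piece) = 1:
  size 1 → [1]=1  [3]=1  [4]=1
  size 2 → [0,1]=1  [1,3]=2  [1,4]=2  [2,4]=1  [3,4]=2
  size 3 → [0,1,3]=3  [0,1,4]=3  [1,2,4]=3  [1,3,4]=6  [2,3,4]=3
  first=0(b) contributes 12
  first=2(c) contributes 12
  first=3(z) contributes 6
|[w]| = 30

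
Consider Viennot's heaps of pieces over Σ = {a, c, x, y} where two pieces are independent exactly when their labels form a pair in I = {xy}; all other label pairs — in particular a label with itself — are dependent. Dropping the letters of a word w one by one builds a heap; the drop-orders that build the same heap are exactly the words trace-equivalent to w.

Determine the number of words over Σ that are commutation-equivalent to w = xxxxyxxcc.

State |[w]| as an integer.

7

drop 0:x onto floor
drop 1:x onto {0:x}
drop 2:x onto {1:x}
drop 3:x onto {2:x}
drop 4:y onto floor
drop 5:x onto {3:x}
drop 6:x onto {5:x}
drop 7:c onto {4:y, 6:x}
drop 8:c onto {7:c}
ground layer = {0:x, 4:y}
drop-orders for the pieces not yet dropped (sum over which currently-grounded one goes next):
  1 to go: {8} 1
  2 to go: {7,8} 1
  3 to go: {4,7,8} 1  {6,7,8} 1
  4 to go: {4,6,7,8} 2  {5,6,7,8} 1
  5 to go: {3,5,6,7,8} 1  {4,5,6,7,8} 3
  6 to go: {2,3,5,6,7,8} 1  {3,4,5,6,7,8} 4
  7 to go: {1,2,3,5,6,7,8} 1  {2,3,4,5,6,7,8} 5
  if 0:x drops first: 6 orders
  if 4:y drops first: 1 orders
heap linearizations: 7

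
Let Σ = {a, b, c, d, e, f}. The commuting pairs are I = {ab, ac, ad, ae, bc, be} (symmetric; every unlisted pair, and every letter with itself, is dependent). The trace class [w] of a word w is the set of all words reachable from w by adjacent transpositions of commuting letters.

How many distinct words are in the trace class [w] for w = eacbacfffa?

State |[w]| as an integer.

#0=e has no predecessor
#1=a has no predecessor
#2=c depends on [0:e]
#3=b has no predecessor
#4=a depends on [1:a]
#5=c depends on [2:c]
#6=f depends on [3:b, 4:a, 5:c]
#7=f depends on [6:f]
#8=f depends on [7:f]
#9=a depends on [8:f]
sources: [0:e, 1:a, 3:b]
N(rest) = Σ N(rest − s) over sources s of rest; N(one piece) = 1:
  size 1 → [9]=1
  size 2 → [8,9]=1
  size 3 → [7,8,9]=1
  size 4 → [6,7,8,9]=1
  size 5 → [3,6,7,8,9]=1  [4,6,7,8,9]=1  [5,6,7,8,9]=1
  size 6 → [1,4,6,7,8,9]=1  [2,5,6,7,8,9]=1  [3,4,6,7,8,9]=2  [3,5,6,7,8,9]=2  [4,5,6,7,8,9]=2
  size 7 → [0,2,5,6,7,8,9]=1  [1,3,4,6,7,8,9]=3  [1,4,5,6,7,8,9]=3  [2,3,5,6,7,8,9]=3  [2,4,5,6,7,8,9]=3  [3,4,5,6,7,8,9]=6
  size 8 → [0,2,3,5,6,7,8,9]=4  [0,2,4,5,6,7,8,9]=4  [1,2,4,5,6,7,8,9]=6  [1,3,4,5,6,7,8,9]=12  [2,3,4,5,6,7,8,9]=12
  first=0(e) contributes 30
  first=1(a) contributes 20
  first=3(b) contributes 10
|[w]| = 60

60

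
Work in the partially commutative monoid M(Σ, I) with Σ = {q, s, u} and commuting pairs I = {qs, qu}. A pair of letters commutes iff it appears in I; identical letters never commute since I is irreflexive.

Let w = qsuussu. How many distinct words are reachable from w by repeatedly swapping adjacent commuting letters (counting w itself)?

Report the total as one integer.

0(q) covers ∅
1(s) covers ∅
2(u) covers 1:s
3(u) covers 2:u
4(s) covers 3:u
5(s) covers 4:s
6(u) covers 5:s
floor of heap: 0:q, 1:s
completions by unplaced set U, small U first (add the entries for U minus each lowest piece of U):
  |U|=1: {0}:1  {6}:1
  |U|=2: {0,6}:2  {5,6}:1
  |U|=3: {0,5,6}:3  {4,5,6}:1
  |U|=4: {0,4,5,6}:4  {3,4,5,6}:1
  |U|=5: {0,3,4,5,6}:5  {2,3,4,5,6}:1
  start at 0(q): 1
  start at 1(s): 6
sum over floor = 7

7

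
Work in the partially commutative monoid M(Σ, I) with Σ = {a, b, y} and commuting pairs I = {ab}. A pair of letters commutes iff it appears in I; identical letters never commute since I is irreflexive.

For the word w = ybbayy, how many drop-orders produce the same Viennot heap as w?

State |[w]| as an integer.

3

#0=y has no predecessor
#1=b depends on [0:y]
#2=b depends on [1:b]
#3=a depends on [0:y]
#4=y depends on [2:b, 3:a]
#5=y depends on [4:y]
sources: [0:y]
N(rest) = Σ N(rest − s) over sources s of rest; N(one piece) = 1:
  size 1 → [5]=1
  size 2 → [4,5]=1
  size 3 → [2,4,5]=1  [3,4,5]=1
  size 4 → [1,2,4,5]=1  [2,3,4,5]=2
  first=0(y) contributes 3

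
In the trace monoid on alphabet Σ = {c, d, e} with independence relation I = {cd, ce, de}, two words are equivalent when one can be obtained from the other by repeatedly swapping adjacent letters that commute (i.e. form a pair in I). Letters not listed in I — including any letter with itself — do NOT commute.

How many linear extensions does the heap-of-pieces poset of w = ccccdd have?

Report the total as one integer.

0(c) covers ∅
1(c) covers 0:c
2(c) covers 1:c
3(c) covers 2:c
4(d) covers ∅
5(d) covers 4:d
floor of heap: 0:c, 4:d
completions by unplaced set U, small U first (add the entries for U minus each lowest piece of U):
  |U|=1: {3}:1  {5}:1
  |U|=2: {2,3}:1  {3,5}:2  {4,5}:1
  |U|=3: {1,2,3}:1  {2,3,5}:3  {3,4,5}:3
  |U|=4: {0,1,2,3}:1  {1,2,3,5}:4  {2,3,4,5}:6
  start at 0(c): 10
  start at 4(d): 5
sum over floor = 15

15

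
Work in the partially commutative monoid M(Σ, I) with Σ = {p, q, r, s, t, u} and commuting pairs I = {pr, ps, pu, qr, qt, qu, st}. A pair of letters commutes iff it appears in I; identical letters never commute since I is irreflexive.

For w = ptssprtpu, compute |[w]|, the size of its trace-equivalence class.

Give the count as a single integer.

#0=p has no predecessor
#1=t depends on [0:p]
#2=s has no predecessor
#3=s depends on [2:s]
#4=p depends on [1:t]
#5=r depends on [1:t, 3:s]
#6=t depends on [4:p, 5:r]
#7=p depends on [6:t]
#8=u depends on [6:t]
sources: [0:p, 2:s]
N(rest) = Σ N(rest − s) over sources s of rest; N(one piece) = 1:
  size 1 → [7]=1  [8]=1
  size 2 → [7,8]=2
  size 3 → [6,7,8]=2
  size 4 → [4,6,7,8]=2  [5,6,7,8]=2
  size 5 → [3,5,6,7,8]=2  [4,5,6,7,8]=4
  size 6 → [1,4,5,6,7,8]=4  [2,3,5,6,7,8]=2  [3,4,5,6,7,8]=6
  size 7 → [0,1,4,5,6,7,8]=4  [1,3,4,5,6,7,8]=10  [2,3,4,5,6,7,8]=8
  first=0(p) contributes 18
  first=2(s) contributes 14
|[w]| = 32

32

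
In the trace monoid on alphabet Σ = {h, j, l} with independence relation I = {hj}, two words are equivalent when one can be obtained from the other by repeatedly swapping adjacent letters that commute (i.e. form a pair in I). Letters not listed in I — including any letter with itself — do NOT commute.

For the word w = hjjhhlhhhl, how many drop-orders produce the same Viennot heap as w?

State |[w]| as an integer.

10

drop 0:h onto floor
drop 1:j onto floor
drop 2:j onto {1:j}
drop 3:h onto {0:h}
drop 4:h onto {3:h}
drop 5:l onto {2:j, 4:h}
drop 6:h onto {5:l}
drop 7:h onto {6:h}
drop 8:h onto {7:h}
drop 9:l onto {8:h}
ground layer = {0:h, 1:j}
drop-orders for the pieces not yet dropped (sum over which currently-grounded one goes next):
  1 to go: {9} 1
  2 to go: {8,9} 1
  3 to go: {7,8,9} 1
  4 to go: {6,7,8,9} 1
  5 to go: {5,6,7,8,9} 1
  6 to go: {2,5,6,7,8,9} 1  {4,5,6,7,8,9} 1
  7 to go: {1,2,5,6,7,8,9} 1  {2,4,5,6,7,8,9} 2  {3,4,5,6,7,8,9} 1
  8 to go: {0,3,4,5,6,7,8,9} 1  {1,2,4,5,6,7,8,9} 3  {2,3,4,5,6,7,8,9} 3
  if 0:h drops first: 6 orders
  if 1:j drops first: 4 orders
heap linearizations: 10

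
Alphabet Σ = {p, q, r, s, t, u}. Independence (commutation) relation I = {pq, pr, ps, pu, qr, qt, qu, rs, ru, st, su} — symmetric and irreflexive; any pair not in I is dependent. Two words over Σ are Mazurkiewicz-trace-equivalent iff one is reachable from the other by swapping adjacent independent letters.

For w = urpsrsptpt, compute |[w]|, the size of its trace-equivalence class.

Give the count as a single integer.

0(u) covers ∅
1(r) covers ∅
2(p) covers ∅
3(s) covers ∅
4(r) covers 1:r
5(s) covers 3:s
6(p) covers 2:p
7(t) covers 0:u, 4:r, 6:p
8(p) covers 7:t
9(t) covers 8:p
floor of heap: 0:u, 1:r, 2:p, 3:s
completions by unplaced set U, small U first (add the entries for U minus each lowest piece of U):
  |U|=1: {5}:1  {9}:1
  |U|=2: {3,5}:1  {5,9}:2  {8,9}:1
  |U|=3: {3,5,9}:3  {5,8,9}:3  {7,8,9}:1
  |U|=4: {0,7,8,9}:1  {3,5,8,9}:6  {4,7,8,9}:1  {5,7,8,9}:4  {6,7,8,9}:1
  |U|=5: {0,4,7,8,9}:2  {0,5,7,8,9}:5  {0,6,7,8,9}:2  {1,4,7,8,9}:1  {2,6,7,8,9}:1  {3,5,7,8,9}:10  {4,5,7,8,9}:5  {4,6,7,8,9}:2  {5,6,7,8,9}:5
  |U|=6: {0,1,4,7,8,9}:3  {0,2,6,7,8,9}:3  {0,3,5,7,8,9}:15  {0,4,5,7,8,9}:12  {0,4,6,7,8,9}:6  {0,5,6,7,8,9}:12  {1,4,5,7,8,9}:6  {1,4,6,7,8,9}:3  {2,4,6,7,8,9}:3  {2,5,6,7,8,9}:6  {3,4,5,7,8,9}:15  {3,5,6,7,8,9}:15  {4,5,6,7,8,9}:12
  |U|=7: {0,1,4,5,7,8,9}:21  {0,1,4,6,7,8,9}:12  {0,2,4,6,7,8,9}:12  {0,2,5,6,7,8,9}:21  {0,3,4,5,7,8,9}:42  {0,3,5,6,7,8,9}:42  {0,4,5,6,7,8,9}:42  {1,2,4,6,7,8,9}:6  {1,3,4,5,7,8,9}:21  {1,4,5,6,7,8,9}:21  {2,3,5,6,7,8,9}:21  {2,4,5,6,7,8,9}:21  {3,4,5,6,7,8,9}:42
  |U|=8: {0,1,2,4,6,7,8,9}:30  {0,1,3,4,5,7,8,9}:84  {0,1,4,5,6,7,8,9}:96  {0,2,3,5,6,7,8,9}:84  {0,2,4,5,6,7,8,9}:96  {0,3,4,5,6,7,8,9}:168  {1,2,4,5,6,7,8,9}:48  {1,3,4,5,6,7,8,9}:84  {2,3,4,5,6,7,8,9}:84
  start at 0(u): 216
  start at 1(r): 432
  start at 2(p): 432
  start at 3(s): 270
sum over floor = 1350

1350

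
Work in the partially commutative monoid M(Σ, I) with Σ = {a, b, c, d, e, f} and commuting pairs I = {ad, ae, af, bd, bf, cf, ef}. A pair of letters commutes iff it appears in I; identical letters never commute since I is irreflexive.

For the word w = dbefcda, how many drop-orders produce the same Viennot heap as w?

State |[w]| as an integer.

16

#0=d has no predecessor
#1=b has no predecessor
#2=e depends on [0:d, 1:b]
#3=f depends on [0:d]
#4=c depends on [2:e]
#5=d depends on [3:f, 4:c]
#6=a depends on [4:c]
sources: [0:d, 1:b]
N(rest) = Σ N(rest − s) over sources s of rest; N(one piece) = 1:
  size 1 → [5]=1  [6]=1
  size 2 → [3,5]=1  [5,6]=2
  size 3 → [3,5,6]=3  [4,5,6]=2
  size 4 → [2,4,5,6]=2  [3,4,5,6]=5
  size 5 → [1,2,4,5,6]=2  [2,3,4,5,6]=7
  first=0(d) contributes 9
  first=1(b) contributes 7
|[w]| = 16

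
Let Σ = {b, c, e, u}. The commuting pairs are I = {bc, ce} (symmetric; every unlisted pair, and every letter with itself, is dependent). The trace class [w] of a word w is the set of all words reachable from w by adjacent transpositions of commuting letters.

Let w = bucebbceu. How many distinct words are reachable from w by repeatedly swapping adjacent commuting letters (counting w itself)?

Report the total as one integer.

0(b) covers ∅
1(u) covers 0:b
2(c) covers 1:u
3(e) covers 1:u
4(b) covers 3:e
5(b) covers 4:b
6(c) covers 2:c
7(e) covers 5:b
8(u) covers 6:c, 7:e
floor of heap: 0:b
completions by unplaced set U, small U first (add the entries for U minus each lowest piece of U):
  |U|=1: {8}:1
  |U|=2: {6,8}:1  {7,8}:1
  |U|=3: {2,6,8}:1  {5,7,8}:1  {6,7,8}:2
  |U|=4: {2,6,7,8}:3  {4,5,7,8}:1  {5,6,7,8}:3
  |U|=5: {2,5,6,7,8}:6  {3,4,5,7,8}:1  {4,5,6,7,8}:4
  |U|=6: {2,4,5,6,7,8}:10  {3,4,5,6,7,8}:5
  |U|=7: {2,3,4,5,6,7,8}:15
  start at 0(b): 15

15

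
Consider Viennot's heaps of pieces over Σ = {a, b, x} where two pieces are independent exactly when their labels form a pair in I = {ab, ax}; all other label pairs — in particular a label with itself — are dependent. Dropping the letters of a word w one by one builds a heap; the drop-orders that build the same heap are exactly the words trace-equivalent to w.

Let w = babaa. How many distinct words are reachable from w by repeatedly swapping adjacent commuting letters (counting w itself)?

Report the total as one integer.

10

piece 0:b — minimal
piece 1:a — minimal
piece 2:b rests on {0:b}
piece 3:a rests on {1:a}
piece 4:a rests on {3:a}
minimal pieces: {0:b, 1:a}
ways to finish when only these pieces remain (= sum over removing one remaining piece with nothing left below it):
  1 left: {2}→1  {4}→1
  2 left: {0,2}→1  {2,4}→2  {3,4}→1
  3 left: {0,2,4}→3  {1,3,4}→1  {2,3,4}→3
  placing 0:b first → 4 extensions
  placing 1:a first → 6 extensions
total linear extensions = 10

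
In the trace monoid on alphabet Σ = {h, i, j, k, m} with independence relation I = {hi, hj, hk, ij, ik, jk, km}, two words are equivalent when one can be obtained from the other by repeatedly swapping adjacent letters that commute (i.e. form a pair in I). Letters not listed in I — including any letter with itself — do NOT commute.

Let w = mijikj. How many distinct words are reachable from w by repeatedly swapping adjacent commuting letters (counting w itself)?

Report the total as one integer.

36

#0=m has no predecessor
#1=i depends on [0:m]
#2=j depends on [0:m]
#3=i depends on [1:i]
#4=k has no predecessor
#5=j depends on [2:j]
sources: [0:m, 4:k]
N(rest) = Σ N(rest − s) over sources s of rest; N(one piece) = 1:
  size 1 → [3]=1  [4]=1  [5]=1
  size 2 → [1,3]=1  [2,5]=1  [3,4]=2  [3,5]=2  [4,5]=2
  size 3 → [1,3,4]=3  [1,3,5]=3  [2,3,5]=3  [2,4,5]=3  [3,4,5]=6
  size 4 → [1,2,3,5]=6  [1,3,4,5]=12  [2,3,4,5]=12
  first=0(m) contributes 30
  first=4(k) contributes 6
|[w]| = 36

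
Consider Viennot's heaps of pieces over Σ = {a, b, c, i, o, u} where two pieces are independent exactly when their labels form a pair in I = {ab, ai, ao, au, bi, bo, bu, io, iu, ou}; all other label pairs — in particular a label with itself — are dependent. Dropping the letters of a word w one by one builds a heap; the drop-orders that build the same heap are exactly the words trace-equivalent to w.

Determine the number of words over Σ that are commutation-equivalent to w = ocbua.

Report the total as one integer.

#0=o has no predecessor
#1=c depends on [0:o]
#2=b depends on [1:c]
#3=u depends on [1:c]
#4=a depends on [1:c]
sources: [0:o]
N(rest) = Σ N(rest − s) over sources s of rest; N(one piece) = 1:
  size 1 → [2]=1  [3]=1  [4]=1
  size 2 → [2,3]=2  [2,4]=2  [3,4]=2
  size 3 → [2,3,4]=6
  first=0(o) contributes 6

6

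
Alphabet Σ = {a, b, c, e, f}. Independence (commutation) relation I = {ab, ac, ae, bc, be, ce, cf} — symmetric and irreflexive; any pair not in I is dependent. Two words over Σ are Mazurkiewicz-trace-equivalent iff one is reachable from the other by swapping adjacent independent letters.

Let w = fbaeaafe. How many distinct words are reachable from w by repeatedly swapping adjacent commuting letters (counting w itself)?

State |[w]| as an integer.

20

piece 0:f — minimal
piece 1:b rests on {0:f}
piece 2:a rests on {0:f}
piece 3:e rests on {0:f}
piece 4:a rests on {2:a}
piece 5:a rests on {4:a}
piece 6:f rests on {1:b, 3:e, 5:a}
piece 7:e rests on {6:f}
minimal pieces: {0:f}
ways to finish when only these pieces remain (= sum over removing one remaining piece with nothing left below it):
  1 left: {7}→1
  2 left: {6,7}→1
  3 left: {1,6,7}→1  {3,6,7}→1  {5,6,7}→1
  4 left: {1,3,6,7}→2  {1,5,6,7}→2  {3,5,6,7}→2  {4,5,6,7}→1
  5 left: {1,3,5,6,7}→6  {1,4,5,6,7}→3  {2,4,5,6,7}→1  {3,4,5,6,7}→3
  6 left: {1,2,4,5,6,7}→4  {1,3,4,5,6,7}→12  {2,3,4,5,6,7}→4
  placing 0:f first → 20 extensions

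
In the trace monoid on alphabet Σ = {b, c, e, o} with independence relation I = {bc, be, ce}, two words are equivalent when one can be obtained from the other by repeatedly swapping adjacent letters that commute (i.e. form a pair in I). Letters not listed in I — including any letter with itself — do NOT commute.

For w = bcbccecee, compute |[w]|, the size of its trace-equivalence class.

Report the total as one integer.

1260

0(b) covers ∅
1(c) covers ∅
2(b) covers 0:b
3(c) covers 1:c
4(c) covers 3:c
5(e) covers ∅
6(c) covers 4:c
7(e) covers 5:e
8(e) covers 7:e
floor of heap: 0:b, 1:c, 5:e
completions by unplaced set U, small U first (add the entries for U minus each lowest piece of U):
  |U|=1: {2}:1  {6}:1  {8}:1
  |U|=2: {0,2}:1  {2,6}:2  {2,8}:2  {4,6}:1  {6,8}:2  {7,8}:1
  |U|=3: {0,2,6}:3  {0,2,8}:3  {2,4,6}:3  {2,6,8}:6  {2,7,8}:3  {3,4,6}:1  {4,6,8}:3  {5,7,8}:1  {6,7,8}:3
  |U|=4: {0,2,4,6}:6  {0,2,6,8}:12  {0,2,7,8}:6  {1,3,4,6}:1  {2,3,4,6}:4  {2,4,6,8}:12  {2,5,7,8}:4  {2,6,7,8}:12  {3,4,6,8}:4  {4,6,7,8}:6  {5,6,7,8}:4
  |U|=5: {0,2,3,4,6}:10  {0,2,4,6,8}:30  {0,2,5,7,8}:10  {0,2,6,7,8}:30  {1,2,3,4,6}:5  {1,3,4,6,8}:5  {2,3,4,6,8}:20  {2,4,6,7,8}:30  {2,5,6,7,8}:20  {3,4,6,7,8}:10  {4,5,6,7,8}:10
  |U|=6: {0,1,2,3,4,6}:15  {0,2,3,4,6,8}:60  {0,2,4,6,7,8}:90  {0,2,5,6,7,8}:60  {1,2,3,4,6,8}:30  {1,3,4,6,7,8}:15  {2,3,4,6,7,8}:60  {2,4,5,6,7,8}:60  {3,4,5,6,7,8}:20
  |U|=7: {0,1,2,3,4,6,8}:105  {0,2,3,4,6,7,8}:210  {0,2,4,5,6,7,8}:210  {1,2,3,4,6,7,8}:105  {1,3,4,5,6,7,8}:35  {2,3,4,5,6,7,8}:140
  start at 0(b): 280
  start at 1(c): 560
  start at 5(e): 420
sum over floor = 1260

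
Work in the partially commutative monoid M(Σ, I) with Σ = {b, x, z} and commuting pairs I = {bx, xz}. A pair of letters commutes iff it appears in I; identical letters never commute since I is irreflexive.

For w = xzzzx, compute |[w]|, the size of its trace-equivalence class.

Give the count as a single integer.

piece 0:x — minimal
piece 1:z — minimal
piece 2:z rests on {1:z}
piece 3:z rests on {2:z}
piece 4:x rests on {0:x}
minimal pieces: {0:x, 1:z}
ways to finish when only these pieces remain (= sum over removing one remaining piece with nothing left below it):
  1 left: {3}→1  {4}→1
  2 left: {0,4}→1  {2,3}→1  {3,4}→2
  3 left: {0,3,4}→3  {1,2,3}→1  {2,3,4}→3
  placing 0:x first → 4 extensions
  placing 1:z first → 6 extensions
total linear extensions = 10

10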